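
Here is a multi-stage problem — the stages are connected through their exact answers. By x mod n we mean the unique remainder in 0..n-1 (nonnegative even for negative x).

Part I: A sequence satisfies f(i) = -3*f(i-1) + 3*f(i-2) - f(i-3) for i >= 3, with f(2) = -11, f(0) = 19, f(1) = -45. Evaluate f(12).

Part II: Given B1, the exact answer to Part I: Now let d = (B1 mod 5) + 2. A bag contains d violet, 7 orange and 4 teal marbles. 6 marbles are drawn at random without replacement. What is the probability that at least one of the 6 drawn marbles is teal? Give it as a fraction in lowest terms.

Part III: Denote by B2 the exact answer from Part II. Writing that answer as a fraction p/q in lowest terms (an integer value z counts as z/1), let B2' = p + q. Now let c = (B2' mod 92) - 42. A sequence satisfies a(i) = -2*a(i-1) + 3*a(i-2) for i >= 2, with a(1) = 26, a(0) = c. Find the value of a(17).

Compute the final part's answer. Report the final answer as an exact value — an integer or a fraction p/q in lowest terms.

Part I: f(3) = -3*(-11) + 3*(-45) - 1*(19) = -121; iterating: f(3)=-121, f(4)=375, f(5)=-1477, f(6)=5677, f(7)=-21837, f(8)=84019, f(9)=-323245, f(10)=1243629, f(11)=-4784641, f(12)=18408055; answer 18408055
Part II: B1 = 18408055; d = 2; total draws C(13,6) = 1716; complement C(9,6) = 84; favorable 1716 - 84 = 1632; P = 136/143; answer 136/143
Part III: B2 = 136/143; threaded value p + q = 279; c = -39; a(2) = -2*(26) + 3*(-39) = -169; iterating: a(2)=-169, a(3)=416, a(4)=-1339, a(5)=3926, a(6)=-11869, a(7)=35516, a(8)=-106639, a(9)=319826, a(10)=-959569, a(11)=2878616, a(12)=-8635939, a(13)=25907726, a(14)=-77723269, a(15)=233169716, a(16)=-699509239, a(17)=2098527626; answer 2098527626

2098527626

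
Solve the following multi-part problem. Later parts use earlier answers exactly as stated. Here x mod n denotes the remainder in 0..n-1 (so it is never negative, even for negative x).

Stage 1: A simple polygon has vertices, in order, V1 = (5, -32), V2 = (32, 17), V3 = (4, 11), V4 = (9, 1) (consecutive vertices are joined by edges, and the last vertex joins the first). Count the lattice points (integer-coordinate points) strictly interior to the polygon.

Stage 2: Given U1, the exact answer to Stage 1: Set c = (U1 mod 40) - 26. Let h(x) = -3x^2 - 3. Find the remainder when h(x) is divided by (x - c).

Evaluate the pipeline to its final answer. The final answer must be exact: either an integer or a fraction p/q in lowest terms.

-150

Stage 1: cross terms: (5*17 - 32*-32)=1109, (32*11 - 4*17)=284, (4*1 - 9*11)=-95, (9*-32 - 5*1)=-293; twice the area = |1005| = 1005; area = 1005/2; boundary points = 1 + 2 + 5 + 1 = 9; strictly interior points = area - boundary/2 + 1 = 499; answer 499
Stage 2: U1 = 499; c = -7; remainder = value at the root: -3*(-7)^2 - 3 = (-147) + (-3) = -150; answer -150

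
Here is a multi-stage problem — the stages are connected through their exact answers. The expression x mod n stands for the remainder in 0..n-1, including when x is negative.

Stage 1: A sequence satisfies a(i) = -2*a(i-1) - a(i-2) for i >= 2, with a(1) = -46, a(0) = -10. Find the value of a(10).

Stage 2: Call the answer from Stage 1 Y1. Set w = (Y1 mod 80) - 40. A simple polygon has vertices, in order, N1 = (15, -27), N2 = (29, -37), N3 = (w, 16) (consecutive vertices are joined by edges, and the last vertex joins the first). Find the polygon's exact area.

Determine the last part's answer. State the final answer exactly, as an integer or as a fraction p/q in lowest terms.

376

Stage 1: a(2) = -2*(-46) - 1*(-10) = 102; iterating: a(2)=102, a(3)=-158, a(4)=214, a(5)=-270, a(6)=326, a(7)=-382, a(8)=438, a(9)=-494, a(10)=550; answer 550
Stage 2: Y1 = 550; w = 30; cross terms: (15*-37 - 29*-27)=228, (29*16 - 30*-37)=1574, (30*-27 - 15*16)=-1050; twice the area = |752| = 752; area = 376; answer 376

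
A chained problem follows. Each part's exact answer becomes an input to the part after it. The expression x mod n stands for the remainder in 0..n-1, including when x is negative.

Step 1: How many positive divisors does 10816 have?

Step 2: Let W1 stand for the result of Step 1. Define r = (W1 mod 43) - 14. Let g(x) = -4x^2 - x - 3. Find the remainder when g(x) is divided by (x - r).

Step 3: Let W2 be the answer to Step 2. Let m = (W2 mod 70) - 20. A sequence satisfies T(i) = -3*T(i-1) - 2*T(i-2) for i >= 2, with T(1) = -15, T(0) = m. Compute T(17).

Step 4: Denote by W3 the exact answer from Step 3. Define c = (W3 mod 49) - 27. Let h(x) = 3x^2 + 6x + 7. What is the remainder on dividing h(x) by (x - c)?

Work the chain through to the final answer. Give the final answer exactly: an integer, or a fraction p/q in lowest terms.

772

Step 1: 10816 = 2^6 * 13^2; number of divisors = (6+1) * (2+1) = 21; answer 21
Step 2: W1 = 21; r = 7; remainder = value at the root: -4*(7)^2 - 1*(7)^1 - 3 = (-196) + (-7) + (-3) = -206; answer -206
Step 3: W2 = -206; m = -16; T(2) = -3*(-15) - 2*(-16) = 77; iterating: T(2)=77, T(3)=-201, T(4)=449, T(5)=-945, T(6)=1937, T(7)=-3921, T(8)=7889, T(9)=-15825, T(10)=31697, T(11)=-63441, T(12)=126929, T(13)=-253905, T(14)=507857, T(15)=-1015761, T(16)=2031569, T(17)=-4063185; answer -4063185
Step 4: W3 = -4063185; c = 15; remainder = value at the root: 3*(15)^2 + 6*(15)^1 + 7 = (675) + (90) + (7) = 772; answer 772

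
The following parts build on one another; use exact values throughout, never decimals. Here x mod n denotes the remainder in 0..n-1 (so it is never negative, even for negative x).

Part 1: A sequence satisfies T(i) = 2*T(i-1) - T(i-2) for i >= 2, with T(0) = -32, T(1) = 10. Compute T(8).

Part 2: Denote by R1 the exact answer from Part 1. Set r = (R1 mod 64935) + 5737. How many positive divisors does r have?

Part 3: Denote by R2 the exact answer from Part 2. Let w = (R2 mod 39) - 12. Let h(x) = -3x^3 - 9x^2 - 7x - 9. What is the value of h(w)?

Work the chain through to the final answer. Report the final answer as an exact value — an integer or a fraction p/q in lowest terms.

Part 1: T(2) = 2*(10) - 1*(-32) = 52; iterating: T(2)=52, T(3)=94, T(4)=136, T(5)=178, T(6)=220, T(7)=262, T(8)=304; answer 304
Part 2: R1 = 304; r = 6041; 6041 = 7 * 863; number of divisors = (1+1) * (1+1) = 4; answer 4
Part 3: R2 = 4; w = -8; -3*(-8)^3 - 9*(-8)^2 - 7*(-8)^1 - 9 = (1536) + (-576) + (56) + (-9) = 1007; answer 1007

1007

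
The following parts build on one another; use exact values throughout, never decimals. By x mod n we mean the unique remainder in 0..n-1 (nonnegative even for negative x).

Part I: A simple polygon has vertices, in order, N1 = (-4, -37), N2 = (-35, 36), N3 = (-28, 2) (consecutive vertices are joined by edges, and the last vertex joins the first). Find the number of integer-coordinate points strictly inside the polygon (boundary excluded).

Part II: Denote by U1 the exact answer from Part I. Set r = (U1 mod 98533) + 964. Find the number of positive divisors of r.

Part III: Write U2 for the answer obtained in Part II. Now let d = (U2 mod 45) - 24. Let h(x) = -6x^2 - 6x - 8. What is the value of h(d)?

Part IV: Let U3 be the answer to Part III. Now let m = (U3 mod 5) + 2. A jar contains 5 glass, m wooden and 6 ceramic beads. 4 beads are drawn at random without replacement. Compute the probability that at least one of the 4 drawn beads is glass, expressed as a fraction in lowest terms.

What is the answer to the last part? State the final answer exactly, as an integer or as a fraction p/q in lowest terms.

Part I: cross terms: (-4*36 - -35*-37)=-1439, (-35*2 - -28*36)=938, (-28*-37 - -4*2)=1044; twice the area = |543| = 543; area = 543/2; boundary points = 1 + 1 + 3 = 5; strictly interior points = area - boundary/2 + 1 = 270; answer 270
Part II: U1 = 270; r = 1234; 1234 = 2 * 617; number of divisors = (1+1) * (1+1) = 4; answer 4
Part III: U2 = 4; d = -20; -6*(-20)^2 - 6*(-20)^1 - 8 = (-2400) + (120) + (-8) = -2288; answer -2288
Part IV: U3 = -2288; m = 4; total draws C(15,4) = 1365; complement C(10,4) = 210; favorable 1365 - 210 = 1155; P = 11/13; answer 11/13

11/13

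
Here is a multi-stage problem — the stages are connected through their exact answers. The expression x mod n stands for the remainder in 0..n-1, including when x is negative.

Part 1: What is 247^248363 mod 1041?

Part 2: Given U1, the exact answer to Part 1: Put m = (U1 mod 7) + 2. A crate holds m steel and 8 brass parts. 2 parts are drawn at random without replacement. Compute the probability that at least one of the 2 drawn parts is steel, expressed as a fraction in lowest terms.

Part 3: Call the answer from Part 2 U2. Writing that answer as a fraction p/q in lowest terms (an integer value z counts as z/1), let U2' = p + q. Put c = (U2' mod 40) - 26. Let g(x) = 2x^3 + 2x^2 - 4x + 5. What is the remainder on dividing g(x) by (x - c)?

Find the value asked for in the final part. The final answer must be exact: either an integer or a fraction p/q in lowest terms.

-26395

Part 1: squarings mod 1041: 247^1=247, 247^2=631, 247^4=499, 247^8=202, 247^16=205, 247^32=385, 247^64=403, 247^128=13, 247^256=169, 247^512=454, 247^1024=1039, 247^2048=4, 247^4096=16, 247^8192=256, 247^16384=994, 247^32768=127, 247^65536=514, 247^131072=823; 247^248363 = 247^1 * 247^2 * 247^8 * 247^32 * 247^512 * 247^2048 * 247^16384 * 247^32768 * 247^65536 * 247^131072 = 253 (mod 1041); answer 253
Part 2: U1 = 253; m = 3; total draws C(11,2) = 55; complement C(8,2) = 28; favorable 55 - 28 = 27; P = 27/55; answer 27/55
Part 3: U2 = 27/55; threaded value p + q = 82; c = -24; remainder = value at the root: 2*(-24)^3 + 2*(-24)^2 - 4*(-24)^1 + 5 = (-27648) + (1152) + (96) + (5) = -26395; answer -26395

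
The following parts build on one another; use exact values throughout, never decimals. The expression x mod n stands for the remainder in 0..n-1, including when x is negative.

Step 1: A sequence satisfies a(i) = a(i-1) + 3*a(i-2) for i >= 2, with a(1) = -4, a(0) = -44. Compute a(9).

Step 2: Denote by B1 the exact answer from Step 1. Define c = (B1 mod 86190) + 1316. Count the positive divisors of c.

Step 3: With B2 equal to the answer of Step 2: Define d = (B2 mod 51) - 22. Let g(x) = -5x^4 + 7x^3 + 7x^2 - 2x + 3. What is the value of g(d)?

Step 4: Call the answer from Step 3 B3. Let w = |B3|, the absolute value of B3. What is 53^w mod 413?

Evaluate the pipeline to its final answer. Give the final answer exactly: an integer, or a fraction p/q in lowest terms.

Step 1: a(2) = 1*(-4) + 3*(-44) = -136; iterating: a(2)=-136, a(3)=-148, a(4)=-556, a(5)=-1000, a(6)=-2668, a(7)=-5668, a(8)=-13672, a(9)=-30676; answer -30676
Step 2: B1 = -30676; c = 56830; 56830 = 2 * 5 * 5683; number of divisors = (1+1) * (1+1) * (1+1) = 8; answer 8
Step 3: B2 = 8; d = -14; -5*(-14)^4 + 7*(-14)^3 + 7*(-14)^2 - 2*(-14)^1 + 3 = (-192080) + (-19208) + (1372) + (28) + (3) = -209885; answer -209885
Step 4: B3 = -209885; w = 209885; squarings mod 413: 53^1=53, 53^2=331, 53^4=116, 53^8=240, 53^16=193, 53^32=79, 53^64=46, 53^128=51, 53^256=123, 53^512=261, 53^1024=389, 53^2048=163, 53^4096=137, 53^8192=184, 53^16384=403, 53^32768=100, 53^65536=88, 53^131072=310; 53^209885 = 53^1 * 53^4 * 53^8 * 53^16 * 53^64 * 53^128 * 53^256 * 53^512 * 53^4096 * 53^8192 * 53^65536 * 53^131072 = 51 (mod 413); answer 51

51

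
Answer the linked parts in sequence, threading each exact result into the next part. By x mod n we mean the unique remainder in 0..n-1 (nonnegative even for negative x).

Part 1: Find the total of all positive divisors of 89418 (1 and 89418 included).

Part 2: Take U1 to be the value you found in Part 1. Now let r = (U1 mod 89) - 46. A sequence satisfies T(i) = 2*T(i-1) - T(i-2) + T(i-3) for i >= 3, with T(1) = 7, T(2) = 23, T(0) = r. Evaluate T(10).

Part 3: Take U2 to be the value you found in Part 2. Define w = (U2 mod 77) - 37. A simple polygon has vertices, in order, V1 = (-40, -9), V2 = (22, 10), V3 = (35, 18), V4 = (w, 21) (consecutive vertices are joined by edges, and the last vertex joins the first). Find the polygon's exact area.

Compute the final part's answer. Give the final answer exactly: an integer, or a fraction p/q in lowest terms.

777

Part 1: 89418 = 2 * 3 * 7 * 2129; sigma = (1 + 2) * (1 + 3) * (1 + 7) * (1 + 2129) = 3 * 4 * 8 * 2130 = 204480; answer 204480
Part 2: U1 = 204480; r = 1; T(3) = 2*(23) - 1*(7) + 1*(1) = 40; iterating: T(3)=40, T(4)=64, T(5)=111, T(6)=198, T(7)=349, T(8)=611, T(9)=1071, T(10)=1880; answer 1880
Part 3: U2 = 1880; w = -5; cross terms: (-40*10 - 22*-9)=-202, (22*18 - 35*10)=46, (35*21 - -5*18)=825, (-5*-9 - -40*21)=885; twice the area = |1554| = 1554; area = 777; answer 777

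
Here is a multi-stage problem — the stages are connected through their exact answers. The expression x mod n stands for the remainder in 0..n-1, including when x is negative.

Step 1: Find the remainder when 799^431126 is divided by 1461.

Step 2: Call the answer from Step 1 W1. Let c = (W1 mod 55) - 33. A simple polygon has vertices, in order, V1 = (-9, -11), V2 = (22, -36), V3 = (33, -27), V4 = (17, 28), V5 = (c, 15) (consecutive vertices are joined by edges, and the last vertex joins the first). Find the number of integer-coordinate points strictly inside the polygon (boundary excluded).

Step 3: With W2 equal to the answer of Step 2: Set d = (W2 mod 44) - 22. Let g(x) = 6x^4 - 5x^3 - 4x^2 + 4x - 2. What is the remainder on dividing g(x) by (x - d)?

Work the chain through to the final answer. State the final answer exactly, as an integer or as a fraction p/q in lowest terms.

64558

Step 1: squarings mod 1461: 799^1=799, 799^2=1405, 799^4=214, 799^8=505, 799^16=811, 799^32=271, 799^64=391, 799^128=937, 799^256=1369, 799^512=1159, 799^1024=622, 799^2048=1180, 799^4096=67, 799^8192=106, 799^16384=1009, 799^32768=1225, 799^65536=178, 799^131072=1003, 799^262144=841; 799^431126 = 799^2 * 799^4 * 799^16 * 799^1024 * 799^4096 * 799^32768 * 799^131072 * 799^262144 = 1225 (mod 1461); answer 1225
Step 2: W1 = 1225; c = -18; cross terms: (-9*-36 - 22*-11)=566, (22*-27 - 33*-36)=594, (33*28 - 17*-27)=1383, (17*15 - -18*28)=759, (-18*-11 - -9*15)=333; twice the area = |3635| = 3635; area = 3635/2; boundary points = 1 + 1 + 1 + 1 + 1 = 5; strictly interior points = area - boundary/2 + 1 = 1816; answer 1816
Step 3: W2 = 1816; d = -10; remainder = value at the root: 6*(-10)^4 - 5*(-10)^3 - 4*(-10)^2 + 4*(-10)^1 - 2 = (60000) + (5000) + (-400) + (-40) + (-2) = 64558; answer 64558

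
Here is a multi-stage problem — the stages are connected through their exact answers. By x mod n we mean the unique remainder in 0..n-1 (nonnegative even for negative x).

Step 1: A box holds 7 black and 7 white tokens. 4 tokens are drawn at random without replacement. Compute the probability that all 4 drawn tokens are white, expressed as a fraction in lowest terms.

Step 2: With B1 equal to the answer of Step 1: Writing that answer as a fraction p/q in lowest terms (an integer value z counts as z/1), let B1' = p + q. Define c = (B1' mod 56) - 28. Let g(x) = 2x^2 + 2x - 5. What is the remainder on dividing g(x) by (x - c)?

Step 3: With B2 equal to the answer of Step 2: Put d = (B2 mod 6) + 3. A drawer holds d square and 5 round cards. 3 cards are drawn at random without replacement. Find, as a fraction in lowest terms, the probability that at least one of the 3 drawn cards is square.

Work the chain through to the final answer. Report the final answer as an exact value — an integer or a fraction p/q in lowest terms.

Step 1: total draws C(14,4) = 1001; favorable C(7,4) = 35; P = 5/143; answer 5/143
Step 2: B1 = 5/143; threaded value p + q = 148; c = 8; remainder = value at the root: 2*(8)^2 + 2*(8)^1 - 5 = (128) + (16) + (-5) = 139; answer 139
Step 3: B2 = 139; d = 4; total draws C(9,3) = 84; complement C(5,3) = 10; favorable 84 - 10 = 74; P = 37/42; answer 37/42

37/42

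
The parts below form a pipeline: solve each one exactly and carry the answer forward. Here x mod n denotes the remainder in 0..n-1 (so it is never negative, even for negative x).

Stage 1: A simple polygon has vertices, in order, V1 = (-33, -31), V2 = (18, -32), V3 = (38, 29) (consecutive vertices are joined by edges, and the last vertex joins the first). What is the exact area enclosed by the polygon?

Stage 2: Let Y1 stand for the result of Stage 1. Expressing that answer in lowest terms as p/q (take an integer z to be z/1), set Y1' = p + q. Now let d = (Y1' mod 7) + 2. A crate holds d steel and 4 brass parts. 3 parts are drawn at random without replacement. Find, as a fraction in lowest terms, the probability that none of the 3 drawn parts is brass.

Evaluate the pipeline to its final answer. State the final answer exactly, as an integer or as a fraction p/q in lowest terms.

1/6

Stage 1: cross terms: (-33*-32 - 18*-31)=1614, (18*29 - 38*-32)=1738, (38*-31 - -33*29)=-221; twice the area = |3131| = 3131; area = 3131/2; answer 3131/2
Stage 2: Y1 = 3131/2; threaded value p + q = 3133; d = 6; total draws C(10,3) = 120; favorable C(6,3) = 20; P = 1/6; answer 1/6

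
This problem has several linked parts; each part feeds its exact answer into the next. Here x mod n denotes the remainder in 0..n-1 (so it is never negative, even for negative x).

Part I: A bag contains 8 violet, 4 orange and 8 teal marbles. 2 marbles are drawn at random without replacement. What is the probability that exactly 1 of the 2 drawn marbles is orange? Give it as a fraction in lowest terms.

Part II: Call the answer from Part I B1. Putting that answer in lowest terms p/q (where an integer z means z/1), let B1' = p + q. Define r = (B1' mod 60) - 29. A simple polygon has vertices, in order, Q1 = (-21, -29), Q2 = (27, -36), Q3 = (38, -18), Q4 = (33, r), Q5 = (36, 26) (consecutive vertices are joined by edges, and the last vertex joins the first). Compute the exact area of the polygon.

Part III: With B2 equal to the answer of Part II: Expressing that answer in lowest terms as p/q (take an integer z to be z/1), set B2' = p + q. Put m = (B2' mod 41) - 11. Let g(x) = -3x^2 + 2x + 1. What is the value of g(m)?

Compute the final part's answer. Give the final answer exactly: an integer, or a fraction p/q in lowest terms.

0

Part I: total draws C(20,2) = 190; favorable C(4,1)*C(16,1) = 64; P = 32/95; answer 32/95
Part II: B1 = 32/95; threaded value p + q = 127; r = -22; cross terms: (-21*-36 - 27*-29)=1539, (27*-18 - 38*-36)=882, (38*-22 - 33*-18)=-242, (33*26 - 36*-22)=1650, (36*-29 - -21*26)=-498; twice the area = |3331| = 3331; area = 3331/2; answer 3331/2
Part III: B2 = 3331/2; threaded value p + q = 3333; m = 1; -3*(1)^2 + 2*(1)^1 + 1 = (-3) + (2) + (1) = 0; answer 0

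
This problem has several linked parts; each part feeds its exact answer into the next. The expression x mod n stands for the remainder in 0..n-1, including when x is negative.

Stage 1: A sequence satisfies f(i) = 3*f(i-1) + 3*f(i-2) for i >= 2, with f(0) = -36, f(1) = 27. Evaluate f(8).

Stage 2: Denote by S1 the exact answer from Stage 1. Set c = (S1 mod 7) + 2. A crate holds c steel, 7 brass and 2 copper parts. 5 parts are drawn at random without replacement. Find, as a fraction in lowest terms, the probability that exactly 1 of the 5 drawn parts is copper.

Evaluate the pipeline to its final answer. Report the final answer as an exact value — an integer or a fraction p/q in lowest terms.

20/39

Stage 1: f(2) = 3*(27) + 3*(-36) = -27; iterating: f(2)=-27, f(3)=0, f(4)=-81, f(5)=-243, f(6)=-972, f(7)=-3645, f(8)=-13851; answer -13851
Stage 2: S1 = -13851; c = 4; total draws C(13,5) = 1287; favorable C(2,1)*C(11,4) = 660; P = 20/39; answer 20/39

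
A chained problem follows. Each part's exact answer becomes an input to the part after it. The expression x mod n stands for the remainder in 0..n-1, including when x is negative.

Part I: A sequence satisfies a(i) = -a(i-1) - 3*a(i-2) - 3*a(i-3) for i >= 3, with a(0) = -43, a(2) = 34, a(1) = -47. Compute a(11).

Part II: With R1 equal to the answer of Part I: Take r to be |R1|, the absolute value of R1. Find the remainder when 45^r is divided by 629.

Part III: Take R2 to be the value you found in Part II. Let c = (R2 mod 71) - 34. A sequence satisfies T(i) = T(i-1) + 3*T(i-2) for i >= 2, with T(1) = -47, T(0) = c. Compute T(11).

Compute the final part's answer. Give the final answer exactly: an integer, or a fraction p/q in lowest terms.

Part I: a(3) = -1*(34) - 3*(-47) - 3*(-43) = 236; iterating: a(3)=236, a(4)=-197, a(5)=-613, a(6)=496, a(7)=1934, a(8)=-1583, a(9)=-5707, a(10)=4654, a(11)=17216; answer 17216
Part II: R1 = 17216; r = 17216; squarings mod 629: 45^1=45, 45^2=138, 45^4=174, 45^8=84, 45^16=137, 45^32=528, 45^64=137, 45^128=528, 45^256=137, 45^512=528, 45^1024=137, 45^2048=528, 45^4096=137, 45^8192=528, 45^16384=137; 45^17216 = 45^64 * 45^256 * 45^512 * 45^16384 = 528 (mod 629); answer 528
Part III: R2 = 528; c = -3; T(2) = 1*(-47) + 3*(-3) = -56; iterating: T(2)=-56, T(3)=-197, T(4)=-365, T(5)=-956, T(6)=-2051, T(7)=-4919, T(8)=-11072, T(9)=-25829, T(10)=-59045, T(11)=-136532; answer -136532

-136532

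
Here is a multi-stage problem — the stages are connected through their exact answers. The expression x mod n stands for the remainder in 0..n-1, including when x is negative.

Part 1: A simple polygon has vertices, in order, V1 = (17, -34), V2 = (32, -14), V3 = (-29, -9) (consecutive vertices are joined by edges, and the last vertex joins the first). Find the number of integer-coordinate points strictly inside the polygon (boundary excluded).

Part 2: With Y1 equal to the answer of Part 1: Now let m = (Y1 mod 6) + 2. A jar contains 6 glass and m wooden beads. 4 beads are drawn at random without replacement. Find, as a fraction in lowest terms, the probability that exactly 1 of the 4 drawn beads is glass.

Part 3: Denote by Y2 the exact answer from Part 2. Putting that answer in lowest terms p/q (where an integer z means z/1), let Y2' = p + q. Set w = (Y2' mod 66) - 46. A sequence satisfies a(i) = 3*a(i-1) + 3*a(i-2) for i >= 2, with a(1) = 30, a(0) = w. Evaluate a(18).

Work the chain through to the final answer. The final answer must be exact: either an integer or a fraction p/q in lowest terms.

22218898671

Part 1: cross terms: (17*-14 - 32*-34)=850, (32*-9 - -29*-14)=-694, (-29*-34 - 17*-9)=1139; twice the area = |1295| = 1295; area = 1295/2; boundary points = 5 + 1 + 1 = 7; strictly interior points = area - boundary/2 + 1 = 645; answer 645
Part 2: Y1 = 645; m = 5; total draws C(11,4) = 330; favorable C(6,1)*C(5,3) = 60; P = 2/11; answer 2/11
Part 3: Y2 = 2/11; threaded value p + q = 13; w = -33; a(2) = 3*(30) + 3*(-33) = -9; iterating: a(2)=-9, a(3)=63, a(4)=162, a(5)=675, a(6)=2511, a(7)=9558, a(8)=36207, a(9)=137295, a(10)=520506, a(11)=1973403, a(12)=7481727, a(13)=28365390, a(14)=107541351, a(15)=407720223, a(16)=1545784722, a(17)=5860514835, a(18)=22218898671; answer 22218898671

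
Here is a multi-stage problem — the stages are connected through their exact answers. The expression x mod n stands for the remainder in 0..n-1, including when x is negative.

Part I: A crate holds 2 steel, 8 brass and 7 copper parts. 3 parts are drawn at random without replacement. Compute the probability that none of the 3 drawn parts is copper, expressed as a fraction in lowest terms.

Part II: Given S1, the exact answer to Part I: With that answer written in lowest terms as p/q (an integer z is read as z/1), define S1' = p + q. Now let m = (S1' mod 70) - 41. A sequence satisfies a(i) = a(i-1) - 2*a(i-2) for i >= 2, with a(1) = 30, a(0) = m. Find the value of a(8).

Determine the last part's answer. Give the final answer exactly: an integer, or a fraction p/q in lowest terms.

Part I: total draws C(17,3) = 680; favorable C(10,3) = 120; P = 3/17; answer 3/17
Part II: S1 = 3/17; threaded value p + q = 20; m = -21; a(2) = 1*(30) - 2*(-21) = 72; iterating: a(2)=72, a(3)=12, a(4)=-132, a(5)=-156, a(6)=108, a(7)=420, a(8)=204; answer 204

204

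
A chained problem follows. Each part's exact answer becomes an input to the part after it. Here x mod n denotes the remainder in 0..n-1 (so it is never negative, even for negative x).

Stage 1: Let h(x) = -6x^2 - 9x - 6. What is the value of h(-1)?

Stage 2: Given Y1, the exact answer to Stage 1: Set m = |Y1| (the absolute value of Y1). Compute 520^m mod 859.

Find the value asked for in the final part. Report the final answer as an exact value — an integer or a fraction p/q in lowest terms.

Stage 1: -6*(-1)^2 - 9*(-1)^1 - 6 = (-6) + (9) + (-6) = -3; answer -3
Stage 2: Y1 = -3; m = 3; squarings mod 859: 520^1=520, 520^2=674; 520^3 = 520^1 * 520^2 = 8 (mod 859); answer 8

8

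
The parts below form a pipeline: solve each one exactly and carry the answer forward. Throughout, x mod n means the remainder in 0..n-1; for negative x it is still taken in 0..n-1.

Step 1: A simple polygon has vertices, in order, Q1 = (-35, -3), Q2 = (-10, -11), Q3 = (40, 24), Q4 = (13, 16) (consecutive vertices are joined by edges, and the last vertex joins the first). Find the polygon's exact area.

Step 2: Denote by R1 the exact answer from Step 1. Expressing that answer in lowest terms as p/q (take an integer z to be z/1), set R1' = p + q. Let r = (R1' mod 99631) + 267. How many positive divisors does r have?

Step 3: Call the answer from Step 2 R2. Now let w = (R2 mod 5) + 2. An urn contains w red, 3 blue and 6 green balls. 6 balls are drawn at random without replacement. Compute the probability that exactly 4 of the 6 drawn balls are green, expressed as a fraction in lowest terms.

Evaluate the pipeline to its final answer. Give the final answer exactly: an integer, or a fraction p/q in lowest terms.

20/143

Step 1: cross terms: (-35*-11 - -10*-3)=355, (-10*24 - 40*-11)=200, (40*16 - 13*24)=328, (13*-3 - -35*16)=521; twice the area = |1404| = 1404; area = 702; answer 702
Step 2: R1 = 702; threaded value p + q = 703; r = 970; 970 = 2 * 5 * 97; number of divisors = (1+1) * (1+1) * (1+1) = 8; answer 8
Step 3: R2 = 8; w = 5; total draws C(14,6) = 3003; favorable C(6,4)*C(8,2) = 420; P = 20/143; answer 20/143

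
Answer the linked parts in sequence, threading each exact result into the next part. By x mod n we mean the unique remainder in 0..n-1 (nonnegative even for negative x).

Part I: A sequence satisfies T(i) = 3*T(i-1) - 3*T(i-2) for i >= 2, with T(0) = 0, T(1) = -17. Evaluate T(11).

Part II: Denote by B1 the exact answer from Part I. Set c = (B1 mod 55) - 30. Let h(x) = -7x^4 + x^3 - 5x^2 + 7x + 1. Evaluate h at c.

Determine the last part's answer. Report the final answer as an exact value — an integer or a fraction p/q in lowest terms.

-2339303

Part I: T(2) = 3*(-17) - 3*(0) = -51; iterating: T(2)=-51, T(3)=-102, T(4)=-153, T(5)=-153, T(6)=0, T(7)=459, T(8)=1377, T(9)=2754, T(10)=4131, T(11)=4131; answer 4131
Part II: B1 = 4131; c = -24; -7*(-24)^4 + 1*(-24)^3 - 5*(-24)^2 + 7*(-24)^1 + 1 = (-2322432) + (-13824) + (-2880) + (-168) + (1) = -2339303; answer -2339303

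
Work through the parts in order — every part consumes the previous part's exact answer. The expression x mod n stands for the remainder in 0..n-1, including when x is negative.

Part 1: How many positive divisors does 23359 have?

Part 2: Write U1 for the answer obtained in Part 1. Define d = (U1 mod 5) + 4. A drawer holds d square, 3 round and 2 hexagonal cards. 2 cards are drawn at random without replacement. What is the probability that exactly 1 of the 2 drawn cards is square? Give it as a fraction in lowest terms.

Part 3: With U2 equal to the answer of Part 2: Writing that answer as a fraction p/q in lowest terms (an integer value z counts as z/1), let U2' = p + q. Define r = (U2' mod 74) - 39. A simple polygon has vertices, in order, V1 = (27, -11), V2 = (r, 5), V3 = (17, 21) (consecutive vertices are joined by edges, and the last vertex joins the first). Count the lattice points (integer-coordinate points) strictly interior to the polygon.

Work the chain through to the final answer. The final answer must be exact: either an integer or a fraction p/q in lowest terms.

543

Part 1: 23359 = 7 * 47 * 71; number of divisors = (1+1) * (1+1) * (1+1) = 8; answer 8
Part 2: U1 = 8; d = 7; total draws C(12,2) = 66; favorable C(7,1)*C(5,1) = 35; P = 35/66; answer 35/66
Part 3: U2 = 35/66; threaded value p + q = 101; r = -12; cross terms: (27*5 - -12*-11)=3, (-12*21 - 17*5)=-337, (17*-11 - 27*21)=-754; twice the area = |-1088| = 1088; area = 544; boundary points = 1 + 1 + 2 = 4; strictly interior points = area - boundary/2 + 1 = 543; answer 543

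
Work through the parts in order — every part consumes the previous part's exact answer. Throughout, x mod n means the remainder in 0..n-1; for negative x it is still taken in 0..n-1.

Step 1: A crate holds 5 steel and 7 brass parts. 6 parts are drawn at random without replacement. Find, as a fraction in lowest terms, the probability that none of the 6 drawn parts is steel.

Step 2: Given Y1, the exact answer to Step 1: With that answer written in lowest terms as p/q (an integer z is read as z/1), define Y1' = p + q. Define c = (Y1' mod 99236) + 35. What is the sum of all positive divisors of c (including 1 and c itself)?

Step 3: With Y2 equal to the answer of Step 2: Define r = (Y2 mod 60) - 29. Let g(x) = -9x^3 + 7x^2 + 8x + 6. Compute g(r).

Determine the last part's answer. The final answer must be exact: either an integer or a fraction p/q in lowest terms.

225162

Step 1: total draws C(12,6) = 924; favorable C(7,6) = 7; P = 1/132; answer 1/132
Step 2: Y1 = 1/132; threaded value p + q = 133; c = 168; 168 = 2^3 * 3 * 7; sigma = (1 + 2 + 4 + 8) * (1 + 3) * (1 + 7) = 15 * 4 * 8 = 480; answer 480
Step 3: Y2 = 480; r = -29; -9*(-29)^3 + 7*(-29)^2 + 8*(-29)^1 + 6 = (219501) + (5887) + (-232) + (6) = 225162; answer 225162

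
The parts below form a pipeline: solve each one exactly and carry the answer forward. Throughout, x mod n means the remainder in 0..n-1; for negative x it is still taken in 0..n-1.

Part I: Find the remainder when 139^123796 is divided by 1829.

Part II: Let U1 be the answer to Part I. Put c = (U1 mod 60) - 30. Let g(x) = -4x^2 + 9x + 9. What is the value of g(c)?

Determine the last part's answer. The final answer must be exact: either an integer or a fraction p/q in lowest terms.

Part I: squarings mod 1829: 139^1=139, 139^2=1031, 139^4=312, 139^8=407, 139^16=1039, 139^32=411, 139^64=653, 139^128=252, 139^256=1318, 139^512=1403, 139^1024=405, 139^2048=1244, 139^4096=202, 139^8192=566, 139^16384=281, 139^32768=314, 139^65536=1659; 139^123796 = 139^4 * 139^16 * 139^128 * 139^256 * 139^512 * 139^8192 * 139^16384 * 139^32768 * 139^65536 = 1318 (mod 1829); answer 1318
Part II: U1 = 1318; c = 28; -4*(28)^2 + 9*(28)^1 + 9 = (-3136) + (252) + (9) = -2875; answer -2875

-2875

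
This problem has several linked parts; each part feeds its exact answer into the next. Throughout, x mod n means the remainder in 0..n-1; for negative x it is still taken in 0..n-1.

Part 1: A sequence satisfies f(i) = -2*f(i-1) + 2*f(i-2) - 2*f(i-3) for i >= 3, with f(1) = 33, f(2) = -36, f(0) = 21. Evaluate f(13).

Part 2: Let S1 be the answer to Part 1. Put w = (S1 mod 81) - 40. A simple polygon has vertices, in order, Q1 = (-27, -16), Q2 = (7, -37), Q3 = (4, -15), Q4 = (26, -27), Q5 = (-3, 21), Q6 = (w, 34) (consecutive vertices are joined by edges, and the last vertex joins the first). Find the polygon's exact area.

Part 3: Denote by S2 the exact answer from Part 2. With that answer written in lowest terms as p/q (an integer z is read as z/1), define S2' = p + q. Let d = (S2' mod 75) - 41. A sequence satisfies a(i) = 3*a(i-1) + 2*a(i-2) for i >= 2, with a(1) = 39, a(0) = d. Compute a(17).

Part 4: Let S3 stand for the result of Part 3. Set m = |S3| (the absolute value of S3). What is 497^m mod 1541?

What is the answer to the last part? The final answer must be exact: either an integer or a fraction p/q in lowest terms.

1276

Part 1: f(3) = -2*(-36) + 2*(33) - 2*(21) = 96; iterating: f(3)=96, f(4)=-330, f(5)=924, f(6)=-2700, f(7)=7908, f(8)=-23064, f(9)=67344, f(10)=-196632, f(11)=574080, f(12)=-1676112, f(13)=4893648; answer 4893648
Part 2: S1 = 4893648; w = -7; cross terms: (-27*-37 - 7*-16)=1111, (7*-15 - 4*-37)=43, (4*-27 - 26*-15)=282, (26*21 - -3*-27)=465, (-3*34 - -7*21)=45, (-7*-16 - -27*34)=1030; twice the area = |2976| = 2976; area = 1488; answer 1488
Part 3: S2 = 1488; threaded value p + q = 1489; d = 23; a(2) = 3*(39) + 2*(23) = 163; iterating: a(2)=163, a(3)=567, a(4)=2027, a(5)=7215, a(6)=25699, a(7)=91527, a(8)=325979, a(9)=1160991, a(10)=4134931, a(11)=14726775, a(12)=52450187, a(13)=186804111, a(14)=665312707, a(15)=2369546343, a(16)=8439264443, a(17)=30056886015; answer 30056886015
Part 4: S3 = 30056886015; m = 30056886015; squarings mod 1541: 497^1=497, 497^2=449, 497^4=1271, 497^8=473, 497^16=284, 497^32=524, 497^64=278, 497^128=234, 497^256=821, 497^512=624, 497^1024=1044, 497^2048=449, 497^4096=1271, 497^8192=473, 497^16384=284, 497^32768=524, 497^65536=278, 497^131072=234, 497^262144=821, 497^524288=624, 497^1048576=1044, 497^2097152=449, 497^4194304=1271, 497^8388608=473, 497^16777216=284, 497^33554432=524, 497^67108864=278, 497^134217728=234, 497^268435456=821, 497^536870912=624, 497^1073741824=1044, 497^2147483648=449, 497^4294967296=1271, 497^8589934592=473, 497^17179869184=284; 497^30056886015 = 497^1 * 497^2 * 497^4 * 497^8 * 497^16 * 497^32 * 497^64 * 497^128 * 497^512 * 497^1024 * 497^2048 * 497^8192 * 497^32768 * 497^65536 * 497^131072 * 497^262144 * 497^8388608 * 497^16777216 * 497^33554432 * 497^67108864 * 497^134217728 * 497^268435456 * 497^536870912 * 497^1073741824 * 497^2147483648 * 497^8589934592 * 497^17179869184 = 1276 (mod 1541); answer 1276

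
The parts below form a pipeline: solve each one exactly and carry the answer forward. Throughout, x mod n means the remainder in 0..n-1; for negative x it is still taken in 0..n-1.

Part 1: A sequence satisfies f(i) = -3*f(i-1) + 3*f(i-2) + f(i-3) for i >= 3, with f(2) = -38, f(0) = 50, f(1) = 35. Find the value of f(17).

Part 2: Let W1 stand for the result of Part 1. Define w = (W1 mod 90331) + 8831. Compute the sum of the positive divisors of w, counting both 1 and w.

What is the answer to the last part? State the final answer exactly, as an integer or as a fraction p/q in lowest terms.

Part 1: f(3) = -3*(-38) + 3*(35) + 1*(50) = 269; iterating: f(3)=269, f(4)=-886, f(5)=3427, f(6)=-12670, f(7)=47405, f(8)=-176798, f(9)=659939, f(10)=-2462806, f(11)=9191437, f(12)=-34302790, f(13)=128019875, f(14)=-477776558, f(15)=1783086509, f(16)=-6654569326, f(17)=24835190947; answer 24835190947
Part 2: W1 = 24835190947; w = 46293; 46293 = 3 * 13 * 1187; sigma = (1 + 3) * (1 + 13) * (1 + 1187) = 4 * 14 * 1188 = 66528; answer 66528

66528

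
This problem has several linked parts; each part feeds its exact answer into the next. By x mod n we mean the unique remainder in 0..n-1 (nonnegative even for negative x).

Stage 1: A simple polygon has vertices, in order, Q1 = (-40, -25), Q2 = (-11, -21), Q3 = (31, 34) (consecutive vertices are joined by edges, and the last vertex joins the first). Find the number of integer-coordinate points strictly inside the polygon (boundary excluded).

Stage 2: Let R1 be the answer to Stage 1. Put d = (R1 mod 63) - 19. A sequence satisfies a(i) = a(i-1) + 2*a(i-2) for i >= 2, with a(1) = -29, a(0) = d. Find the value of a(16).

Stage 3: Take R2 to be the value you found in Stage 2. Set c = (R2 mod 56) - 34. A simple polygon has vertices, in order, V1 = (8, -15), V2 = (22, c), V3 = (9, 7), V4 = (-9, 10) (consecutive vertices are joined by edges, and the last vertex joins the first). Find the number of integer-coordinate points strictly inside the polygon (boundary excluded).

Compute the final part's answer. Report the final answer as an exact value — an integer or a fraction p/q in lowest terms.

346

Stage 1: cross terms: (-40*-21 - -11*-25)=565, (-11*34 - 31*-21)=277, (31*-25 - -40*34)=585; twice the area = |1427| = 1427; area = 1427/2; boundary points = 1 + 1 + 1 = 3; strictly interior points = area - boundary/2 + 1 = 713; answer 713
Stage 2: R1 = 713; d = 1; a(2) = 1*(-29) + 2*(1) = -27; iterating: a(2)=-27, a(3)=-85, a(4)=-139, a(5)=-309, a(6)=-587, a(7)=-1205, a(8)=-2379, a(9)=-4789, a(10)=-9547, a(11)=-19125, a(12)=-38219, a(13)=-76469, a(14)=-152907, a(15)=-305845, a(16)=-611659; answer -611659
Stage 3: R2 = -611659; c = -5; cross terms: (8*-5 - 22*-15)=290, (22*7 - 9*-5)=199, (9*10 - -9*7)=153, (-9*-15 - 8*10)=55; twice the area = |697| = 697; area = 697/2; boundary points = 2 + 1 + 3 + 1 = 7; strictly interior points = area - boundary/2 + 1 = 346; answer 346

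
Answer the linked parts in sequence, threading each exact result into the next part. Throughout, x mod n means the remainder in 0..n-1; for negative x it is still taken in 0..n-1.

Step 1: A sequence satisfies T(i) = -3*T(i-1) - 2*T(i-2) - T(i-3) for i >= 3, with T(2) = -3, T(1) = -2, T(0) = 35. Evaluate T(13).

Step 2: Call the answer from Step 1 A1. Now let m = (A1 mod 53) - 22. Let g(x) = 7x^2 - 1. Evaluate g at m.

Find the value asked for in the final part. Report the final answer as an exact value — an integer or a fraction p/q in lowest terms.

4374

Step 1: T(3) = -3*(-3) - 2*(-2) - 1*(35) = -22; iterating: T(3)=-22, T(4)=74, T(5)=-175, T(6)=399, T(7)=-921, T(8)=2140, T(9)=-4977, T(10)=11572, T(11)=-26902, T(12)=62539, T(13)=-145385; answer -145385
Step 2: A1 = -145385; m = 25; 7*(25)^2 - 1 = (4375) + (-1) = 4374; answer 4374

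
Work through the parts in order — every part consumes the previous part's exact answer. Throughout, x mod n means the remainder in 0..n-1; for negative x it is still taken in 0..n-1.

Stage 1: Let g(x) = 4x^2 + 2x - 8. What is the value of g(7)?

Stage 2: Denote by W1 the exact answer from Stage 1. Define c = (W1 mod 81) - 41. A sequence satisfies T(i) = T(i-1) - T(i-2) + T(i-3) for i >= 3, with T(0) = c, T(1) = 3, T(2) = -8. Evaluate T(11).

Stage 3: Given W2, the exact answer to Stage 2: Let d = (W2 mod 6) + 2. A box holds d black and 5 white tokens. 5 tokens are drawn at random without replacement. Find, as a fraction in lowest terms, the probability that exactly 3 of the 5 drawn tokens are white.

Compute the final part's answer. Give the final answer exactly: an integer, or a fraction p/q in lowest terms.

Stage 1: 4*(7)^2 + 2*(7)^1 - 8 = (196) + (14) + (-8) = 202; answer 202
Stage 2: W1 = 202; c = -1; T(3) = 1*(-8) - 1*(3) + 1*(-1) = -12; iterating: T(3)=-12, T(4)=-1, T(5)=3, T(6)=-8, T(7)=-12, T(8)=-1, T(9)=3, T(10)=-8, T(11)=-12; answer -12
Stage 3: W2 = -12; d = 2; total draws C(7,5) = 21; favorable C(5,3)*C(2,2) = 10; P = 10/21; answer 10/21

10/21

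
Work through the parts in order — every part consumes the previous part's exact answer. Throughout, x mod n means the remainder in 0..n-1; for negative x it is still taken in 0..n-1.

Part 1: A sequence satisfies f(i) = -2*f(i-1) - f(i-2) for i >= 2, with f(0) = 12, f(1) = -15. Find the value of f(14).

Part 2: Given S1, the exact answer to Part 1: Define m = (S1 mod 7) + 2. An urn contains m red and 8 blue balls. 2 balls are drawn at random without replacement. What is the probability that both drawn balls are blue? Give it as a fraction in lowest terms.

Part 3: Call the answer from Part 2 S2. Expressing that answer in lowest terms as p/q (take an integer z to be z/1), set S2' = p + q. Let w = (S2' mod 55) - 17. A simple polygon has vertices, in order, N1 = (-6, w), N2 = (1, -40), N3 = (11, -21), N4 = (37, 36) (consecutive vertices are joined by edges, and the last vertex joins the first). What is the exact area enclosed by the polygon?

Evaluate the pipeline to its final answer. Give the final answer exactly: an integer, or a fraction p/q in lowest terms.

Part 1: f(2) = -2*(-15) - 1*(12) = 18; iterating: f(2)=18, f(3)=-21, f(4)=24, f(5)=-27, f(6)=30, f(7)=-33, f(8)=36, f(9)=-39, f(10)=42, f(11)=-45, f(12)=48, f(13)=-51, f(14)=54; answer 54
Part 2: S1 = 54; m = 7; total draws C(15,2) = 105; favorable C(8,2) = 28; P = 4/15; answer 4/15
Part 3: S2 = 4/15; threaded value p + q = 19; w = 2; cross terms: (-6*-40 - 1*2)=238, (1*-21 - 11*-40)=419, (11*36 - 37*-21)=1173, (37*2 - -6*36)=290; twice the area = |2120| = 2120; area = 1060; answer 1060

1060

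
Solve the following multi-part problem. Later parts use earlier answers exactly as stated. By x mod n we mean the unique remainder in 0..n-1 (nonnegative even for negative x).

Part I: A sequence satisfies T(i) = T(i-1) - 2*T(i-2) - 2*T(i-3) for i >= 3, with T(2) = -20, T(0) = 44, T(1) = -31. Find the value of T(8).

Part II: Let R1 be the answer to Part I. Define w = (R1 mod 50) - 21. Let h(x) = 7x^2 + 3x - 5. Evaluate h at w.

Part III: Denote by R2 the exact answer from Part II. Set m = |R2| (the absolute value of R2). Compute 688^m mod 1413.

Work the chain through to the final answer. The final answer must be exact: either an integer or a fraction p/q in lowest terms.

859

Part I: T(3) = 1*(-20) - 2*(-31) - 2*(44) = -46; iterating: T(3)=-46, T(4)=56, T(5)=188, T(6)=168, T(7)=-320, T(8)=-1032; answer -1032
Part II: R1 = -1032; w = -3; 7*(-3)^2 + 3*(-3)^1 - 5 = (63) + (-9) + (-5) = 49; answer 49
Part III: R2 = 49; m = 49; squarings mod 1413: 688^1=688, 688^2=1402, 688^4=121, 688^8=511, 688^16=1129, 688^32=115; 688^49 = 688^1 * 688^16 * 688^32 = 859 (mod 1413); answer 859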